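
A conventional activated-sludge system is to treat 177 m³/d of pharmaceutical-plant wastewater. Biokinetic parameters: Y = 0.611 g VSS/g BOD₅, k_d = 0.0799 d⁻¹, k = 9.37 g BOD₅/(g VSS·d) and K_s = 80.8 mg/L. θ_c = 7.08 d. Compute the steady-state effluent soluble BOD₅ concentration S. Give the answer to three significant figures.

From the Monod/SRT balance for a CMAS, S = K_s·(1+k_d θ_c)/[θ_c·(Y k − k_d) − 1] = 80.8 × (1 + 0.0799 × 7.08) / [7.08 × (0.611 × 9.37 − 0.0799) − 1] = 126.5 / 38.97 = 3.246 mg/L.

S ≈ 3.25 mg/L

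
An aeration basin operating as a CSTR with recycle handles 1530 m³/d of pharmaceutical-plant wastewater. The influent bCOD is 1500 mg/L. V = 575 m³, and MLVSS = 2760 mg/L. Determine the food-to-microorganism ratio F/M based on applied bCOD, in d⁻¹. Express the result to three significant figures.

F/M ≈ 1.45 d⁻¹

F/M = Q·S₀ / (V·X) = 1530 × 1500 / (575.0 × 2760) = 1.446 g bCOD·(g VSS·d)⁻¹.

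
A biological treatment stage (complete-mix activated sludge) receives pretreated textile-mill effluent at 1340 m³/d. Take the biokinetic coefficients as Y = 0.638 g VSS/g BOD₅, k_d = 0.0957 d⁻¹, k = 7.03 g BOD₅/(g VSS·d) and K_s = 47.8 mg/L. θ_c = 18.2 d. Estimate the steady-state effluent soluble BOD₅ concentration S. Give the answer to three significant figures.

S ≈ 1.66 mg/L

For a completely mixed reactor with recycle the Lawrence–McCarty relation gives S = K_s·(1 + k_d·θ_c) / [θ_c·(Y·k − k_d) − 1] = 47.8 × (1 + 0.0957 × 18.2) / [18.2 × (0.638 × 7.03 − 0.0957) − 1] = 131.1 / 78.89 = 1.661 mg/L.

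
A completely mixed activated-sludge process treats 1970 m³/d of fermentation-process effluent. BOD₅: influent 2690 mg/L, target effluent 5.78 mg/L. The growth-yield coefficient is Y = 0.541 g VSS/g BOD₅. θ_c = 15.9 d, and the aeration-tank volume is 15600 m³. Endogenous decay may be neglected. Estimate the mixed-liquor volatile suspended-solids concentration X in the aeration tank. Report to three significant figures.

X ≈ 2920 mg/L

X = Y·Q·ΔS·θ_c / V = 0.541 × 1970 × (2690 − 5.78) × 15.9 / 15600 = 2916 mg/L.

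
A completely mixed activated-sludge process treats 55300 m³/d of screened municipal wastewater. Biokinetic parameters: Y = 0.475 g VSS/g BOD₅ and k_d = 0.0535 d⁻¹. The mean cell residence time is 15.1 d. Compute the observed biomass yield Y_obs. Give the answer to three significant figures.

Y_obs ≈ 0.263 g VSS/g BOD₅

Y_obs = Y / (1 + k_d θ_c) = 0.475 / (1 + 0.0535 × 15.1) = 0.475 / 1.808 = 0.2627.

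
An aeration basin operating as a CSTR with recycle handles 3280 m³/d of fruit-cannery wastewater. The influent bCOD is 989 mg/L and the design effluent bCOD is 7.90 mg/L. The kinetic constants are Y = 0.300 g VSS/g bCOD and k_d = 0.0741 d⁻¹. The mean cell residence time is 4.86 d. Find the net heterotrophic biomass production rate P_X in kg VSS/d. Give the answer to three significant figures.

P_X ≈ 710 kg VSS/d

Observed yield with endogenous decay: Y_obs = Y / (1 + k_d·θ_c) = 0.300 / (1 + 0.0741 × 4.86) = 0.300 / 1.360 = 0.2206 g VSS/g bCOD.
ΔS = 989 − 7.90 = 981.1 mg/L, so the substrate removal rate is 3280 × 981.1/1000 = 3218 kg bCOD/d.
P_X = Y_obs · Q(S₀ − S) = 0.2206 × 3218 = 709.8 kg VSS/d.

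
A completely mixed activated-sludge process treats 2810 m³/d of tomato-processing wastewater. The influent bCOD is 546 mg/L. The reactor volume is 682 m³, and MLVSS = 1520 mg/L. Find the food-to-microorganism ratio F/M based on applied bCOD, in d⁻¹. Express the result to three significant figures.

Food-to-microorganism ratio F/M = Q S₀ / (V X) = 2810 × 546 / (682.0 × 1520) = 1.480 d⁻¹.

F/M ≈ 1.48 d⁻¹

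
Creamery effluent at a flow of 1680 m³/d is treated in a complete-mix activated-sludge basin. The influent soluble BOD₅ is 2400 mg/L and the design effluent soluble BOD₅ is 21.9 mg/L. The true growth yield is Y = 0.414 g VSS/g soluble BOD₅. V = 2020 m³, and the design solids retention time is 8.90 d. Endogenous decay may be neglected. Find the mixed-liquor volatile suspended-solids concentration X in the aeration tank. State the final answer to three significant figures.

X ≈ 7290 mg/L

From V·X = Y·Q·(S₀ − S)·θ_c (decay neglected): X = 0.414 × 1680 × (2400 − 21.9) × 8.90 / 2020 = 7287 mg/L.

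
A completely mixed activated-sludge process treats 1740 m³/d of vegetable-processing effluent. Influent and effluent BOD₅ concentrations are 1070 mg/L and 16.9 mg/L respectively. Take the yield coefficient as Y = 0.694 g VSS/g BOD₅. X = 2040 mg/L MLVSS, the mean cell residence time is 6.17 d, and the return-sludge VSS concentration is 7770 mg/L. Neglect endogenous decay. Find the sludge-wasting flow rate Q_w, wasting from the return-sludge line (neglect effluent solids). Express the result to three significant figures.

With k_d = 0 the design equation reduces to V = Y Q (S₀−S) θ_c / X = 0.694 × 1740 × (1070 − 16.9) × 6.17 / 2040 = 3846 m³.
Wasting from the return line (neglecting effluent solids): Q_w = V·X / (θ_c·X_r) = 3846 × 2040 / (6.17 × 7770) = 163.7 m³/d.

Q_w ≈ 164 m³/d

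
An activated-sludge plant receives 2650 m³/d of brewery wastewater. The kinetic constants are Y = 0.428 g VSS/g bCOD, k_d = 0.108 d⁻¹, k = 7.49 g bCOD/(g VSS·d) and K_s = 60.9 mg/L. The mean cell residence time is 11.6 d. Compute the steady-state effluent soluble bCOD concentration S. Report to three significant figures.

Effluent substrate depends only on kinetics and SRT: S = K_s(1 + k_d θ_c) / [θ_c(Yk − k_d) − 1] = 60.9 × (1 + 0.108 × 11.6) / [11.6 × (0.428 × 7.49 − 0.108) − 1] = 137.2 / 34.93 = 3.927 mg/L.

S ≈ 3.93 mg/L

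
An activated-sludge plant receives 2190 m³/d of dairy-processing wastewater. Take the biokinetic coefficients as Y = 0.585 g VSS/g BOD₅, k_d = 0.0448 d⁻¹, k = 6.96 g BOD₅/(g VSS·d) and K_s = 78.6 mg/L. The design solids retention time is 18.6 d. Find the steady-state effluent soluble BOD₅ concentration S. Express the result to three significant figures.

Effluent substrate depends only on kinetics and SRT: S = K_s(1 + k_d θ_c) / [θ_c(Yk − k_d) − 1] = 78.6 × (1 + 0.0448 × 18.6) / [18.6 × (0.585 × 6.96 − 0.0448) − 1] = 144.1 / 73.90 = 1.950 mg/L.

S ≈ 1.95 mg/L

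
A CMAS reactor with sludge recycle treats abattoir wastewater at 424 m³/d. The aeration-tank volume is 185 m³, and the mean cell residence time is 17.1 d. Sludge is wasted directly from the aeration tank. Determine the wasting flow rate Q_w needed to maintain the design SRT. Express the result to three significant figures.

Q_w ≈ 10.8 m³/d

For wasting at MLVSS concentration, Q_w = V/θ_c = 185.0/17.1 = 10.82 m³/d.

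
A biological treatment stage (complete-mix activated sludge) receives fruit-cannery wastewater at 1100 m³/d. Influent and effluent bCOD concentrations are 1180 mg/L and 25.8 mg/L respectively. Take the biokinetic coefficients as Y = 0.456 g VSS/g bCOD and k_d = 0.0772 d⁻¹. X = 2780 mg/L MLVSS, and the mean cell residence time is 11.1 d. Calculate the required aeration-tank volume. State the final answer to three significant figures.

Steady-state biomass mass balance: V·X·(1 + k_d·θ_c) = Y·Q·(S₀ − S)·θ_c, so V = 0.456 × 1100 × (1180 − 25.8) × 11.1 / [2780 × (1 + 0.0772 × 11.1)] = 6.43×10^6 / 5162 = 1245 m³.

V ≈ 1240 m³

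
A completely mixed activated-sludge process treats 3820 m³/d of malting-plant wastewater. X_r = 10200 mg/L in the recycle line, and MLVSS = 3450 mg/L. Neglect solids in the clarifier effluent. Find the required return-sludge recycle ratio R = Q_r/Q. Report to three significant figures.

Solids balance on the clarifier gives (1+R)X = R·X_r, so R = X/(X_r − X) = 3450 / (10200 − 3450) = 0.5111.

R ≈ 0.511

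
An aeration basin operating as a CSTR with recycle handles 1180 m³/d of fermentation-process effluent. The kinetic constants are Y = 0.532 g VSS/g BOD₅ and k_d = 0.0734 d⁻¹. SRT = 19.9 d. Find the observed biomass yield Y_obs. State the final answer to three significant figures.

Y_obs ≈ 0.216 g VSS/g BOD₅

Y_obs = Y / (1 + k_d θ_c) = 0.532 / (1 + 0.0734 × 19.9) = 0.532 / 2.461 = 0.2162.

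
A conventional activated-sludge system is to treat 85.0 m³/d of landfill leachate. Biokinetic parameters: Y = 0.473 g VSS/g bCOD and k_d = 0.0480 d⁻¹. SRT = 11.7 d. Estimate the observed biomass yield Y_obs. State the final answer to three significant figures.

Y_obs ≈ 0.303 g VSS/g bCOD

Observed yield with endogenous decay: Y_obs = Y / (1 + k_d·θ_c) = 0.473 / (1 + 0.0480 × 11.7) = 0.473 / 1.562 = 0.3029 g VSS/g bCOD.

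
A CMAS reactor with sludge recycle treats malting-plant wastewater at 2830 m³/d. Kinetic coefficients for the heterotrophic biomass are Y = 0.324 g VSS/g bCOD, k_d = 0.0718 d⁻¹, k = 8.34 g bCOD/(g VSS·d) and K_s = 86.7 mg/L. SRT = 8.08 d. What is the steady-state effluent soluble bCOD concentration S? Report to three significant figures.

Effluent substrate depends only on kinetics and SRT: S = K_s(1 + k_d θ_c) / [θ_c(Yk − k_d) − 1] = 86.7 × (1 + 0.0718 × 8.08) / [8.08 × (0.324 × 8.34 − 0.0718) − 1] = 137.0 / 20.25 = 6.764 mg/L.

S ≈ 6.76 mg/L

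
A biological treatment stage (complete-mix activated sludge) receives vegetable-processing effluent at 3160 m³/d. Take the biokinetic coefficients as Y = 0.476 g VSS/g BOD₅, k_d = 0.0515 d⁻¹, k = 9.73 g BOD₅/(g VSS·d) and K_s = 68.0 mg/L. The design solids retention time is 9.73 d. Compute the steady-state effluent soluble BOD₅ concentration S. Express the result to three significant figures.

S ≈ 2.34 mg/L

For a completely mixed reactor with recycle the Lawrence–McCarty relation gives S = K_s·(1 + k_d·θ_c) / [θ_c·(Y·k − k_d) − 1] = 68.0 × (1 + 0.0515 × 9.73) / [9.73 × (0.476 × 9.73 − 0.0515) − 1] = 102.1 / 43.56 = 2.343 mg/L.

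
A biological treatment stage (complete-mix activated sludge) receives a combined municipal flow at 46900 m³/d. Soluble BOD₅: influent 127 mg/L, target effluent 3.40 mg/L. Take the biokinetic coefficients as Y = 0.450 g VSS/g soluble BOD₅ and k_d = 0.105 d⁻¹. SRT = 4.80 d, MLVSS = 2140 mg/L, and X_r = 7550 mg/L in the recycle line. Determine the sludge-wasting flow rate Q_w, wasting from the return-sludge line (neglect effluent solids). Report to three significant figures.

Q_w ≈ 230 m³/d

Rearranging the biomass balance for a CMAS with decay, V = Y·Q·ΔS·θ_c / [X·(1+k_d θ_c)] = 0.450 × 46900 × (127 − 3.40) × 4.80 / [2140 × (1 + 0.105 × 4.80)] = 1.25×10^7 / 3219 = 3890 m³.
Q_w = (V·X)/(θ_c X_r) = 3890 × 2140 / (4.80 × 7550) = 229.7 m³/d.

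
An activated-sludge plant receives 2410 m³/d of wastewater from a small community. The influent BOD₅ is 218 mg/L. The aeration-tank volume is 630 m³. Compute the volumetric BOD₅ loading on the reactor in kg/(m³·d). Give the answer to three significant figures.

L_v ≈ 0.834 kg BOD₅/(m³·d)

Volumetric loading L_v = Q·S₀ / V = 2410 × 218 g/m³ / 630.0 m³ = 833.9 g/(m³·d) = 0.8339 kg BOD₅/(m³·d).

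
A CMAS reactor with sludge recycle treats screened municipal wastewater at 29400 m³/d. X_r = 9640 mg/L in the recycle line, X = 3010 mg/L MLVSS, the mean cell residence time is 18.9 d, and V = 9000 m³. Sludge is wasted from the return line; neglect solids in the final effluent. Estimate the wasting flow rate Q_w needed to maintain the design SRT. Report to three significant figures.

Wasting from the return line (neglecting effluent solids): Q_w = V·X / (θ_c·X_r) = 9000 × 3010 / (18.9 × 9640) = 148.7 m³/d.

Q_w ≈ 149 m³/d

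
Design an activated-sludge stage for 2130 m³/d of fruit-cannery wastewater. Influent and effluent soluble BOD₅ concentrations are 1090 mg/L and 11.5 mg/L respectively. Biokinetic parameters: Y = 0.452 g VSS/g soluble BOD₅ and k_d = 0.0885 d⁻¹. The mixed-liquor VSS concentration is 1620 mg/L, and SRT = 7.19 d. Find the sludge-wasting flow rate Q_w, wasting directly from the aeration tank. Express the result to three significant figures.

Q_w ≈ 392 m³/d

Steady-state biomass mass balance: V·X·(1 + k_d·θ_c) = Y·Q·(S₀ − S)·θ_c, so V = 0.452 × 2130 × (1090 − 11.5) × 7.19 / [1620 × (1 + 0.0885 × 7.19)] = 7.47×10^6 / 2651 = 2816 m³.
Wasting from the aeration tank: Q_w = V / θ_c = 2816 / 7.19 = 391.7 m³/d.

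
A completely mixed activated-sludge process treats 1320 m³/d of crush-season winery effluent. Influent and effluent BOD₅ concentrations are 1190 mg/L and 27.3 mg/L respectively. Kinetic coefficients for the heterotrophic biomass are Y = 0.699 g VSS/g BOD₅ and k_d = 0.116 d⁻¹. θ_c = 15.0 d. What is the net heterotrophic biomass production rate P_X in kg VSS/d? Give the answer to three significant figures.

P_X ≈ 392 kg VSS/d

The observed yield is Y_obs = Y/(1 + k_d·θ_c) = 0.699 / (1 + 0.116 × 15.0) = 0.699 / 2.740 = 0.2551 g VSS per g BOD₅ removed.
Mass of BOD₅ removed per day: Q(S₀ − S) = 1320 × 1163 g/m³ = 1535 kg/d.
So the net sludge growth is P_X = 0.2551 × 1535 = 391.5 kg VSS/d.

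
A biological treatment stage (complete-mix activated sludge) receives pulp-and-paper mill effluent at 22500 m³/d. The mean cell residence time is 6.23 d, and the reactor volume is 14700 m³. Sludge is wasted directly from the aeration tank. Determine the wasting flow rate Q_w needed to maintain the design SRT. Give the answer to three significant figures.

For wasting at MLVSS concentration, Q_w = V/θ_c = 14700/6.23 = 2360 m³/d.

Q_w ≈ 2360 m³/d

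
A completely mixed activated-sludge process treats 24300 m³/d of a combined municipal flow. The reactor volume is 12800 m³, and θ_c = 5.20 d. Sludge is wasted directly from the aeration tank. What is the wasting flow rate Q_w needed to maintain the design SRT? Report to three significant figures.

Wasting from the aeration tank: Q_w = V / θ_c = 12800 / 5.20 = 2462 m³/d.

Q_w ≈ 2460 m³/d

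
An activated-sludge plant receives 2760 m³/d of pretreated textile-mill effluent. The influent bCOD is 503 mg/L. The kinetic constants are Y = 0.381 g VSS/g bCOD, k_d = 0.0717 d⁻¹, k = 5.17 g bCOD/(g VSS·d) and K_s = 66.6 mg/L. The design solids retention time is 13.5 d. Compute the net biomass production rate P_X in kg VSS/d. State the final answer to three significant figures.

For a completely mixed reactor with recycle the Lawrence–McCarty relation gives S = K_s·(1 + k_d·θ_c) / [θ_c·(Y·k − k_d) − 1] = 66.6 × (1 + 0.0717 × 13.5) / [13.5 × (0.381 × 5.17 − 0.0717) − 1] = 131.1 / 24.62 = 5.323 mg/L.
Observed yield with endogenous decay: Y_obs = Y / (1 + k_d·θ_c) = 0.381 / (1 + 0.0717 × 13.5) = 0.381 / 1.968 = 0.1936 g VSS/g bCOD.
Mass of bCOD removed per day: Q(S₀ − S) = 2760 × 497.7 g/m³ = 1374 kg/d.
Net biomass production P_X = Y_obs × Q·(S₀ − S) = 0.1936 × 1374 = 265.9 kg VSS/d.

P_X ≈ 266 kg VSS/d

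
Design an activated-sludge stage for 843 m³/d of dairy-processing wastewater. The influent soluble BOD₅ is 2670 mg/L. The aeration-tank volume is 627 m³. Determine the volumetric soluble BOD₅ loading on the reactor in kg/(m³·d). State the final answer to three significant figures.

Applied soluble BOD₅ load per unit volume = Q·S₀/V = (843 × 2670/1000)/627.0 = 3.590 kg soluble BOD₅·m⁻³·d⁻¹.

L_v ≈ 3.59 kg soluble BOD₅/(m³·d)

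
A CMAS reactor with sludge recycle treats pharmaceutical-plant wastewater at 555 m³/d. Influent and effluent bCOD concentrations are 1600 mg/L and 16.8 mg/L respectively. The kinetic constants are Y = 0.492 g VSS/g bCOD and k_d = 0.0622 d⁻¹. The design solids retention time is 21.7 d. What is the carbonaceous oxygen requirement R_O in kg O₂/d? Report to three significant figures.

R_O ≈ 617 kg O₂/d

The observed yield is Y_obs = Y/(1 + k_d·θ_c) = 0.492 / (1 + 0.0622 × 21.7) = 0.492 / 2.350 = 0.2094 g VSS per g bCOD removed.
ΔS = 1600 − 16.8 = 1583 mg/L, so the substrate removal rate is 555 × 1583/1000 = 878.7 kg bCOD/d.
Biomass synthesised: P_X = Y_obs × 878.7 = 184.0 kg VSS/d.
R_O = Q·ΔS − 1.42 P_X = 878.7 − 261.3 = 617.4 kg O₂/d.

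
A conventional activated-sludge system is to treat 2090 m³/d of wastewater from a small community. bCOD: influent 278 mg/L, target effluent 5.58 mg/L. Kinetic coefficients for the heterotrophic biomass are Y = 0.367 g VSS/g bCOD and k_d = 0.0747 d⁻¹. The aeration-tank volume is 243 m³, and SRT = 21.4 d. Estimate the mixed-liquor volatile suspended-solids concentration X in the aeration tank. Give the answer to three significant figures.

X ≈ 7080 mg/L

From V·X·(1 + k_d·θ_c) = Y·Q·(S₀ − S)·θ_c: X = 0.367 × 2090 × (278 − 5.58) × 21.4 / [243 × (1 + 0.0747 × 21.4)] = 7081 mg/L.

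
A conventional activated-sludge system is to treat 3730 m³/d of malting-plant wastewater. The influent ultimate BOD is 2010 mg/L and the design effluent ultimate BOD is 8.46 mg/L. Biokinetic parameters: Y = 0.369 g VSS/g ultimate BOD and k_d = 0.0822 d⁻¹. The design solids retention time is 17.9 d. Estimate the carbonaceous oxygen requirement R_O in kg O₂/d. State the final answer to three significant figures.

R_O ≈ 5880 kg O₂/d

The observed yield is Y_obs = Y/(1 + k_d·θ_c) = 0.369 / (1 + 0.0822 × 17.9) = 0.369 / 2.471 = 0.1493 g VSS per g ultimate BOD removed.
Q·(S₀ − S) = 3730 × (2010 − 8.46) × 10⁻³ = 7466 kg/d removed.
Net sludge production P_X = 0.1493 × 7466 = 1115 kg VSS/d.
R_O = Q·ΔS − 1.42 P_X = 7466 − 1583 = 5883 kg O₂/d.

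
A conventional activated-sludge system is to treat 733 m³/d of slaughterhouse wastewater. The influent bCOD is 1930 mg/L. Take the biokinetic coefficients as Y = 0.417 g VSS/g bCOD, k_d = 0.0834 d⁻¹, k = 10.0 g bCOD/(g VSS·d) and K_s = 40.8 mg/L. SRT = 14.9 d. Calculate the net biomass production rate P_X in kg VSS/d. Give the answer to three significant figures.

For a completely mixed reactor with recycle the Lawrence–McCarty relation gives S = K_s·(1 + k_d·θ_c) / [θ_c·(Y·k − k_d) − 1] = 40.8 × (1 + 0.0834 × 14.9) / [14.9 × (0.417 × 10.0 − 0.0834) − 1] = 91.50 / 59.89 = 1.528 mg/L.
The observed yield is Y_obs = Y/(1 + k_d·θ_c) = 0.417 / (1 + 0.0834 × 14.9) = 0.417 / 2.243 = 0.1859 g VSS per g bCOD removed.
Q·(S₀ − S) = 733 × (1930 − 1.53) × 10⁻³ = 1414 kg/d removed.
Biomass produced: P_X = Y_obs·Q·ΔS = 0.1859 × 1414 ≈ 262.8 kg VSS/d.

P_X ≈ 263 kg VSS/d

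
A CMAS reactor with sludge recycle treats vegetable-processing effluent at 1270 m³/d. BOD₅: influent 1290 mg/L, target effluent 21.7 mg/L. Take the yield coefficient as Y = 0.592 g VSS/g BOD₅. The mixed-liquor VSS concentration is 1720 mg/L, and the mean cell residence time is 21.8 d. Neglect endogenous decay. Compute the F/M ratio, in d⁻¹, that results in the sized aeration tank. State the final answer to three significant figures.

With k_d = 0 the design equation reduces to V = Y Q (S₀−S) θ_c / X = 0.592 × 1270 × (1290 − 21.7) × 21.8 / 1720 = 12086 m³.
F/M = applied load / biomass = Q·S₀/(V·X) = 1270 × 1290 / (12086 × 1720) = 0.07881 d⁻¹.

F/M ≈ 0.0788 d⁻¹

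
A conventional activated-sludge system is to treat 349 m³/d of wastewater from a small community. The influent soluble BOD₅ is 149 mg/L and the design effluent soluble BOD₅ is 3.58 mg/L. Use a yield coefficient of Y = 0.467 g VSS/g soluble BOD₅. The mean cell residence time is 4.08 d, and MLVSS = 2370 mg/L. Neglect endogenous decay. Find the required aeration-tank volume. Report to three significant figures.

With k_d = 0 the design equation reduces to V = Y Q (S₀−S) θ_c / X = 0.467 × 349 × (149 − 3.58) × 4.08 / 2370 = 40.80 m³.

V ≈ 40.8 m³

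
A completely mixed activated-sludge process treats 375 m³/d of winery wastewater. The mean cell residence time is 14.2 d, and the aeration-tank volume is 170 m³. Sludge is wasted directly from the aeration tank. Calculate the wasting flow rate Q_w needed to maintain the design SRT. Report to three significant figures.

Q_w ≈ 12.0 m³/d

Wasting from the aeration tank: Q_w = V / θ_c = 170.0 / 14.2 = 11.97 m³/d.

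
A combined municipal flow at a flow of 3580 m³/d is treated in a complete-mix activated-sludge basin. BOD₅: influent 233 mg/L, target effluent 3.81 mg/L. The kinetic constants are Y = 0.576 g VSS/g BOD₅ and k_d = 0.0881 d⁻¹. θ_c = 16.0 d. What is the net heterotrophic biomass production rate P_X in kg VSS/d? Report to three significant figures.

P_X ≈ 196 kg VSS/d

Observed yield with endogenous decay: Y_obs = Y / (1 + k_d·θ_c) = 0.576 / (1 + 0.0881 × 16.0) = 0.576 / 2.410 = 0.2390 g VSS/g BOD₅.
Substrate removed = Q·(S₀ − S) = 3580 m³/d × (233 − 3.81) g/m³ = 8.21×10^5 g/d = 820.5 kg/d.
So the net sludge growth is P_X = 0.2390 × 820.5 = 196.1 kg VSS/d.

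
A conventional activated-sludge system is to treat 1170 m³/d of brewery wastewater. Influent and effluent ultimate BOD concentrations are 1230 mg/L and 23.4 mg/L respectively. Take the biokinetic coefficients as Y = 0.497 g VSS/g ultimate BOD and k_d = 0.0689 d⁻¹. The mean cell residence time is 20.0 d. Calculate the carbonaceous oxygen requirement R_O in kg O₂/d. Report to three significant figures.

The observed yield is Y_obs = Y/(1 + k_d·θ_c) = 0.497 / (1 + 0.0689 × 20.0) = 0.497 / 2.378 = 0.2090 g VSS per g ultimate BOD removed.
Substrate removed = Q·(S₀ − S) = 1170 m³/d × (1230 − 23.4) g/m³ = 1.41×10^6 g/d = 1412 kg/d.
Biomass synthesised: P_X = Y_obs × 1412 = 295.0 kg VSS/d.
R_O = Q·(S₀ − S) − 1.42·P_X = 1412 − 1.42 × 295.0 = 992.8 kg O₂/d.

R_O ≈ 993 kg O₂/d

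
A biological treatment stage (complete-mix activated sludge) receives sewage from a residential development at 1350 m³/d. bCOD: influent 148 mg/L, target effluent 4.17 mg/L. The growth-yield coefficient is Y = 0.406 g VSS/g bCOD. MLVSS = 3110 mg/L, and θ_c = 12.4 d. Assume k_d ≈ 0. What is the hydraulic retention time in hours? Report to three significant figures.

τ ≈ 5.59 h

Biomass mass balance (decay neglected): V·X = Y·Q·(S₀ − S)·θ_c, so V = 0.406 × 1350 × (148 − 4.17) × 12.4 / 3110 = 314.3 m³.
Hydraulic retention time τ = V/Q = 314.3 / 1350 = 0.2328 d = 5.588 h.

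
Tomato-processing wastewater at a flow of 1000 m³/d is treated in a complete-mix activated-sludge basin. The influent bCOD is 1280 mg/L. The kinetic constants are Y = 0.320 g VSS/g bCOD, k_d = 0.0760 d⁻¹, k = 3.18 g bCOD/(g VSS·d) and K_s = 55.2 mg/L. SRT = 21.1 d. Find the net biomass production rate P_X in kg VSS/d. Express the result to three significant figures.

P_X ≈ 156 kg VSS/d

Effluent substrate depends only on kinetics and SRT: S = K_s(1 + k_d θ_c) / [θ_c(Yk − k_d) − 1] = 55.2 × (1 + 0.0760 × 21.1) / [21.1 × (0.320 × 3.18 − 0.0760) − 1] = 143.7 / 18.87 = 7.617 mg/L.
Y_obs = Y / (1 + k_d θ_c) = 0.320 / (1 + 0.0760 × 21.1) = 0.320 / 2.604 = 0.1229.
Substrate removed = Q·(S₀ − S) = 1000 m³/d × (1280 − 7.62) g/m³ = 1.27×10^6 g/d = 1272 kg/d.
So the net sludge growth is P_X = 0.1229 × 1272 = 156.4 kg VSS/d.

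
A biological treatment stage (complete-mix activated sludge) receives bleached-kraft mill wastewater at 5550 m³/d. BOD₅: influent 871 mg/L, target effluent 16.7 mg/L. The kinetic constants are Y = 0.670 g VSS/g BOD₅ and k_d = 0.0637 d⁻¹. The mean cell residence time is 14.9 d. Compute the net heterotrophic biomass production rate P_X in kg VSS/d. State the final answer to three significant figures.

Correct the yield for decay: Y_obs = Y/(1 + k_d θ_c) = 0.670 / (1 + 0.0637 × 14.9) = 0.670 / 1.949 = 0.3437.
Mass of BOD₅ removed per day: Q(S₀ − S) = 5550 × 854.3 g/m³ = 4741 kg/d.
Net biomass production P_X = Y_obs × Q·(S₀ − S) = 0.3437 × 4741 = 1630 kg VSS/d.

P_X ≈ 1630 kg VSS/d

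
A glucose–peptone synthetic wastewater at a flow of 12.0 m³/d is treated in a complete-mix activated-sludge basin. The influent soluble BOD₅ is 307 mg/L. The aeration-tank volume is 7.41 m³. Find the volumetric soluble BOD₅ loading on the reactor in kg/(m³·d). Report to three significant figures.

Volumetric loading L_v = Q·S₀ / V = 12.0 × 307 g/m³ / 7.410 m³ = 497.2 g/(m³·d) = 0.4972 kg soluble BOD₅/(m³·d).

L_v ≈ 0.497 kg soluble BOD₅/(m³·d)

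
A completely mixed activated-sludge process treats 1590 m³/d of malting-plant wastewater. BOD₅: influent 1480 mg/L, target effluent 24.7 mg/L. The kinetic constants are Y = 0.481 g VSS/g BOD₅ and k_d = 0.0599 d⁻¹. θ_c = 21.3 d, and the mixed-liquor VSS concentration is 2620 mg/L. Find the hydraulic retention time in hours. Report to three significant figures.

τ ≈ 60.0 h

Steady-state biomass mass balance: V·X·(1 + k_d·θ_c) = Y·Q·(S₀ − S)·θ_c, so V = 0.481 × 1590 × (1480 − 24.7) × 21.3 / [2620 × (1 + 0.0599 × 21.3)] = 2.37×10^7 / 5963 = 3976 m³.
τ = V/Q = 3976/1590 = 2.501 d, or 60.01 h.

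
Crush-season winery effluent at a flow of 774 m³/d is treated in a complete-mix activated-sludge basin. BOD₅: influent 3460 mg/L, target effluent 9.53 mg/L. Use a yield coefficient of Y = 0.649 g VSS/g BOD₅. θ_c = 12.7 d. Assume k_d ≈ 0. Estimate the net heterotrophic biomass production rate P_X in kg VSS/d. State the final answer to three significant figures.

With endogenous decay neglected, the observed yield equals the true yield: Y_obs = Y = 0.649 g VSS/g BOD₅.
Q·(S₀ − S) = 774 × (3460 − 9.53) × 10⁻³ = 2671 kg/d removed.
Biomass produced: P_X = Y_obs·Q·ΔS = 0.6490 × 2671 ≈ 1733 kg VSS/d.

P_X ≈ 1730 kg VSS/d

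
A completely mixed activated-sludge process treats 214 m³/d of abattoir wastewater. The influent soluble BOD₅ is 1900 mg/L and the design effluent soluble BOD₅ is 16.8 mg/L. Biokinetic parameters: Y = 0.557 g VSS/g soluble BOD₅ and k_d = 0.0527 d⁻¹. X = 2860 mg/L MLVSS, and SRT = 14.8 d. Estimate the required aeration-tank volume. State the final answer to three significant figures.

V ≈ 653 m³

From the SRT design equation V = Y Q (S₀−S) θ_c / [X (1 + k_d θ_c)] = 0.557 × 214 × (1900 − 16.8) × 14.8 / [2860 × (1 + 0.0527 × 14.8)] = 3.32×10^6 / 5091 = 652.6 m³.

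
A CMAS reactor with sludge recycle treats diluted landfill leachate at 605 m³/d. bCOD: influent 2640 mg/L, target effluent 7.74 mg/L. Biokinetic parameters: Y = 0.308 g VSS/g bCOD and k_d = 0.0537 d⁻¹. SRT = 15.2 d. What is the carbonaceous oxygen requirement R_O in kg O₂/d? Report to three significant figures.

R_O ≈ 1210 kg O₂/d

Correct the yield for decay: Y_obs = Y/(1 + k_d θ_c) = 0.308 / (1 + 0.0537 × 15.2) = 0.308 / 1.816 = 0.1696.
Mass of bCOD removed per day: Q(S₀ − S) = 605 × 2632 g/m³ = 1593 kg/d.
Net sludge production P_X = 0.1696 × 1593 = 270.1 kg VSS/d.
R_O = Q·ΔS − 1.42 P_X = 1593 − 383.5 = 1209 kg O₂/d.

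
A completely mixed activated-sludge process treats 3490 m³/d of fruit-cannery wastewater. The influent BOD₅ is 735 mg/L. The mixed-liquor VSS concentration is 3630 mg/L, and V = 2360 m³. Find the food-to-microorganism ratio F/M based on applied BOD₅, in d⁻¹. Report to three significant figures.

F/M ≈ 0.299 d⁻¹

F/M = Q·S₀ / (V·X) = 3490 × 735 / (2360 × 3630) = 0.2994 g BOD₅·(g VSS·d)⁻¹.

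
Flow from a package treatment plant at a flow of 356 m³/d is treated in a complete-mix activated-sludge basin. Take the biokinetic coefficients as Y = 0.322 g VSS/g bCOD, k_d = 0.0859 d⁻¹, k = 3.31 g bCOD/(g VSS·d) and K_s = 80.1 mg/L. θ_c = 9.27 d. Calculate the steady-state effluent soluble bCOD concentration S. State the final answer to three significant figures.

S ≈ 17.8 mg/L

For a completely mixed reactor with recycle the Lawrence–McCarty relation gives S = K_s·(1 + k_d·θ_c) / [θ_c·(Y·k − k_d) − 1] = 80.1 × (1 + 0.0859 × 9.27) / [9.27 × (0.322 × 3.31 − 0.0859) − 1] = 143.9 / 8.084 = 17.80 mg/L.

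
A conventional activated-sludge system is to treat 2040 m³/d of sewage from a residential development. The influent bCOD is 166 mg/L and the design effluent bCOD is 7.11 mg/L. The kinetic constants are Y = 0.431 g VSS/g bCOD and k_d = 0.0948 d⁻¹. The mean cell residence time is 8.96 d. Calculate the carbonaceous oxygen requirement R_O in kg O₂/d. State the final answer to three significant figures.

Correct the yield for decay: Y_obs = Y/(1 + k_d θ_c) = 0.431 / (1 + 0.0948 × 8.96) = 0.431 / 1.849 = 0.2330.
Mass of bCOD removed per day: Q(S₀ − S) = 2040 × 158.9 g/m³ = 324.1 kg/d.
Biomass synthesised: P_X = Y_obs × 324.1 = 75.54 kg VSS/d.
R_O = Q·ΔS − 1.42 P_X = 324.1 − 107.3 = 216.9 kg O₂/d.

R_O ≈ 217 kg O₂/d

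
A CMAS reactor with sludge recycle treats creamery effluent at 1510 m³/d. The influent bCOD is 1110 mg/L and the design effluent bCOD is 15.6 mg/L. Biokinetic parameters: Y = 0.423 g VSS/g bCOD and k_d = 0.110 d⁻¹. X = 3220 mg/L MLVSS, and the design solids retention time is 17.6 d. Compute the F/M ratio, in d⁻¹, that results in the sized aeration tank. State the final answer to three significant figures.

Steady-state biomass mass balance: V·X·(1 + k_d·θ_c) = Y·Q·(S₀ − S)·θ_c, so V = 0.423 × 1510 × (1110 − 15.6) × 17.6 / [3220 × (1 + 0.110 × 17.6)] = 1.23×10^7 / 9454 = 1301 m³.
F/M = Q·S₀ / (V·X) = 1510 × 1110 / (1301 × 3220) = 0.4000 g bCOD·(g VSS·d)⁻¹.

F/M ≈ 0.400 d⁻¹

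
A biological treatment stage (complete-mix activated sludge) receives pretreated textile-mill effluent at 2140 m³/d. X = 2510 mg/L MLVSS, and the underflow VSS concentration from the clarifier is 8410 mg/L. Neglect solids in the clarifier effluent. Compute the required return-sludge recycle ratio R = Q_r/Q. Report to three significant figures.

R ≈ 0.425

R = Q_r/Q = X/(X_r − X) = 2510 / (8410 − 2510) = 0.4254.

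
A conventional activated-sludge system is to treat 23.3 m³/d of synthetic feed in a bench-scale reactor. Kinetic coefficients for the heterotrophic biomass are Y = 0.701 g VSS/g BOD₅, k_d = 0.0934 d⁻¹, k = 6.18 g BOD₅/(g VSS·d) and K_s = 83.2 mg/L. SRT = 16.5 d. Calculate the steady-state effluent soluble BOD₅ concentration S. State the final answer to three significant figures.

S ≈ 3.07 mg/L

Effluent substrate depends only on kinetics and SRT: S = K_s(1 + k_d θ_c) / [θ_c(Yk − k_d) − 1] = 83.2 × (1 + 0.0934 × 16.5) / [16.5 × (0.701 × 6.18 − 0.0934) − 1] = 211.4 / 68.94 = 3.067 mg/L.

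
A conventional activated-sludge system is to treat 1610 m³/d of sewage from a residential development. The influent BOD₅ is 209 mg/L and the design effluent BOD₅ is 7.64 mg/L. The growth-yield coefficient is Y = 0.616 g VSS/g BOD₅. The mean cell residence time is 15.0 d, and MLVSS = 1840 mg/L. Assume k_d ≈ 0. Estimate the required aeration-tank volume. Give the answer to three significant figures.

V ≈ 1630 m³

Biomass mass balance (decay neglected): V·X = Y·Q·(S₀ − S)·θ_c, so V = 0.616 × 1610 × (209 − 7.64) × 15.0 / 1840 = 1628 m³.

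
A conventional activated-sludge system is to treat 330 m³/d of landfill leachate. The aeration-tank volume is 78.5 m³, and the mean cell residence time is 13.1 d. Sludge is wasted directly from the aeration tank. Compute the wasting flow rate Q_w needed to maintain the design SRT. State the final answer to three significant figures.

Q_w ≈ 5.99 m³/d

Wasting from the aeration tank: Q_w = V / θ_c = 78.50 / 13.1 = 5.992 m³/d.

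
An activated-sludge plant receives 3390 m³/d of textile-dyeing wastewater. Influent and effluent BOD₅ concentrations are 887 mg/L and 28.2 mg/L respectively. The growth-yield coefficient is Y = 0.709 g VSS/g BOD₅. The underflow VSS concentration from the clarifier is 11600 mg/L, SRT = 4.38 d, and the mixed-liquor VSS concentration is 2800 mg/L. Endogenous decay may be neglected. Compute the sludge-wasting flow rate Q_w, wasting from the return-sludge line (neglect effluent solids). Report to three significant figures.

Q_w ≈ 178 m³/d

With k_d = 0 the design equation reduces to V = Y Q (S₀−S) θ_c / X = 0.709 × 3390 × (887 − 28.2) × 4.38 / 2800 = 3229 m³.
θ_c = V·X/(Q_w·X_r) when wasting from the recycle, so Q_w = V·X/(θ_c·X_r) = 3229 × 2800 / (4.38 × 11600) = 177.9 m³/d.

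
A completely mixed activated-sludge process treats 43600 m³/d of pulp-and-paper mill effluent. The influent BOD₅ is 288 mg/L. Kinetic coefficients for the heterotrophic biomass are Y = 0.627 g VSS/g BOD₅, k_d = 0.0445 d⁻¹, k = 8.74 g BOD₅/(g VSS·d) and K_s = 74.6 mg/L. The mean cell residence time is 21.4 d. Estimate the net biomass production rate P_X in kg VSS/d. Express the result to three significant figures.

For a completely mixed reactor with recycle the Lawrence–McCarty relation gives S = K_s·(1 + k_d·θ_c) / [θ_c·(Y·k − k_d) − 1] = 74.6 × (1 + 0.0445 × 21.4) / [21.4 × (0.627 × 8.74 − 0.0445) − 1] = 145.6 / 115.3 = 1.263 mg/L.
Observed yield with endogenous decay: Y_obs = Y / (1 + k_d·θ_c) = 0.627 / (1 + 0.0445 × 21.4) = 0.627 / 1.952 = 0.3212 g VSS/g BOD₅.
Mass of BOD₅ removed per day: Q(S₀ − S) = 43600 × 286.7 g/m³ = 12502 kg/d.
So the net sludge growth is P_X = 0.3212 × 12502 = 4015 kg VSS/d.

P_X ≈ 4020 kg VSS/d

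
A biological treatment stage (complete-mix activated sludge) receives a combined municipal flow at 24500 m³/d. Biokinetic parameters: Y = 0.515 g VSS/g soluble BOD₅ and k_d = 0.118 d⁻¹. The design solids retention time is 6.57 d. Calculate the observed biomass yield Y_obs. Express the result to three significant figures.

Y_obs ≈ 0.290 g VSS/g soluble BOD₅

The observed yield is Y_obs = Y/(1 + k_d·θ_c) = 0.515 / (1 + 0.118 × 6.57) = 0.515 / 1.775 = 0.2901 g VSS per g soluble BOD₅ removed.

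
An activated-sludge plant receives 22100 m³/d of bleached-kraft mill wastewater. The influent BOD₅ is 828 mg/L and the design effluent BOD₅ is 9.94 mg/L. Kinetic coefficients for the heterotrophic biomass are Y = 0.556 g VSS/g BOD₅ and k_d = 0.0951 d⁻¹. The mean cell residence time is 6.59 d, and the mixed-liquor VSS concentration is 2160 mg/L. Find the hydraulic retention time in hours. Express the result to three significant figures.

Rearranging the biomass balance for a CMAS with decay, V = Y·Q·ΔS·θ_c / [X·(1+k_d θ_c)] = 0.556 × 22100 × (828 − 9.94) × 6.59 / [2160 × (1 + 0.0951 × 6.59)] = 6.62×10^7 / 3514 = 18853 m³.
τ = V/Q = 18853/22100 = 0.8531 d, or 20.47 h.

τ ≈ 20.5 h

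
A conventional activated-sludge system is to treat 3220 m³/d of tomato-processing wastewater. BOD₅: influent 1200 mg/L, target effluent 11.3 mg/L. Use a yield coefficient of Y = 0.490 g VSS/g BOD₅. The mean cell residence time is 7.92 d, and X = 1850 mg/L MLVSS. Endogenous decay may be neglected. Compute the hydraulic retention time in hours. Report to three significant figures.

τ ≈ 59.8 h

Biomass mass balance (decay neglected): V·X = Y·Q·(S₀ − S)·θ_c, so V = 0.490 × 3220 × (1200 − 11.3) × 7.92 / 1850 = 8029 m³.
Hydraulic retention time τ = V/Q = 8029 / 3220 = 2.494 d = 59.85 h.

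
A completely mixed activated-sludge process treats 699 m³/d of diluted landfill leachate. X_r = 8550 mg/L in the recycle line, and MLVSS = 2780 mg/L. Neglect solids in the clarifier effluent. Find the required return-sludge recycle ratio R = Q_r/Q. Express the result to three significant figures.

R ≈ 0.482

Mass balance around the secondary clarifier (neglecting effluent solids): R = X / (X_r − X) = 2780 / (8550 − 2780) = 0.4818.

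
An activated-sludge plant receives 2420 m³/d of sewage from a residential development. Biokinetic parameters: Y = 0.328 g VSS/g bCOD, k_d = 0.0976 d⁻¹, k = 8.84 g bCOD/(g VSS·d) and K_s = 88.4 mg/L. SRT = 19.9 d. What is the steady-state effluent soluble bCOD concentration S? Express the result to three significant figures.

Effluent substrate depends only on kinetics and SRT: S = K_s(1 + k_d θ_c) / [θ_c(Yk − k_d) − 1] = 88.4 × (1 + 0.0976 × 19.9) / [19.9 × (0.328 × 8.84 − 0.0976) − 1] = 260.1 / 54.76 = 4.750 mg/L.

S ≈ 4.75 mg/L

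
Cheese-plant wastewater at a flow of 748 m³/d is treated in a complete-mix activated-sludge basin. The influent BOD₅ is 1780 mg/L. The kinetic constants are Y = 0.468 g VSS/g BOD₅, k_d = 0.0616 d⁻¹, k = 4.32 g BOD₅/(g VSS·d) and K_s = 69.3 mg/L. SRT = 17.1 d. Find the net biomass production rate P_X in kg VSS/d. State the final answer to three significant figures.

P_X ≈ 303 kg VSS/d

For a completely mixed reactor with recycle the Lawrence–McCarty relation gives S = K_s·(1 + k_d·θ_c) / [θ_c·(Y·k − k_d) − 1] = 69.3 × (1 + 0.0616 × 17.1) / [17.1 × (0.468 × 4.32 − 0.0616) − 1] = 142.3 / 32.52 = 4.376 mg/L.
Observed yield with endogenous decay: Y_obs = Y / (1 + k_d·θ_c) = 0.468 / (1 + 0.0616 × 17.1) = 0.468 / 2.053 = 0.2279 g VSS/g BOD₅.
Q·(S₀ − S) = 748 × (1780 − 4.38) × 10⁻³ = 1328 kg/d removed.
P_X = Y_obs · Q(S₀ − S) = 0.2279 × 1328 = 302.7 kg VSS/d.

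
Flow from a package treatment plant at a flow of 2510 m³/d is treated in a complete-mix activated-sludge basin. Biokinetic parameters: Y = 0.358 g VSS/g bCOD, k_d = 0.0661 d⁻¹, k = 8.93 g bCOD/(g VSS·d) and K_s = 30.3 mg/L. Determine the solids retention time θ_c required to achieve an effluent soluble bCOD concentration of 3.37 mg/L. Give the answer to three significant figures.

At the target effluent, Y k S/(K_s+S) = 0.358×8.93×3.37/33.67 = 0.3200 d⁻¹.
θ_c = 1/(μ − k_d) = 1/(0.3200 − 0.0661) = 1/0.2539 = 3.939 d.

θ_c ≈ 3.94 d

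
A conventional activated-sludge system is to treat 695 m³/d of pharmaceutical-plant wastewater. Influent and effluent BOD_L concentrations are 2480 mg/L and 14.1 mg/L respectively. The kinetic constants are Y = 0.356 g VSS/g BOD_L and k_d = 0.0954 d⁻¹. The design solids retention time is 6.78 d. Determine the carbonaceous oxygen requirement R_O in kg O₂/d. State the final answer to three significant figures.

R_O ≈ 1190 kg O₂/d

Y_obs = Y / (1 + k_d θ_c) = 0.356 / (1 + 0.0954 × 6.78) = 0.356 / 1.647 = 0.2162.
ΔS = 2480 − 14.1 = 2466 mg/L, so the substrate removal rate is 695 × 2466/1000 = 1714 kg BOD_L/d.
Net sludge production P_X = 0.2162 × 1714 = 370.5 kg VSS/d.
Carbonaceous O₂ demand = substrate oxidised − cell-mass equivalent = 1714 − 1.42 × 370.5 = 1188 kg O₂/d.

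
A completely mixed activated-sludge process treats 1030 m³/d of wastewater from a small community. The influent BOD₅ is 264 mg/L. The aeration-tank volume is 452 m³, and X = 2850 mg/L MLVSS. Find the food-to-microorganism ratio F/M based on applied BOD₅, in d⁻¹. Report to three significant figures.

F/M = applied load / biomass = Q·S₀/(V·X) = 1030 × 264 / (452.0 × 2850) = 0.2111 d⁻¹.

F/M ≈ 0.211 d⁻¹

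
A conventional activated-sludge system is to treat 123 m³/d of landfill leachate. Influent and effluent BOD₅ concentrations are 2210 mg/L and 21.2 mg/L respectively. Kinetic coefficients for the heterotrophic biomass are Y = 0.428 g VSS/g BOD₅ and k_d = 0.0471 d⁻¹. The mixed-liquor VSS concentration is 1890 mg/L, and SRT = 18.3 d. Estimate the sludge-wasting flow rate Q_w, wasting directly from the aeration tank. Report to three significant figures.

Rearranging the biomass balance for a CMAS with decay, V = Y·Q·ΔS·θ_c / [X·(1+k_d θ_c)] = 0.428 × 123 × (2210 − 21.2) × 18.3 / [1890 × (1 + 0.0471 × 18.3)] = 2.11×10^6 / 3519 = 599.2 m³.
With mixed-liquor wasting, θ_c = V/Q_w, so Q_w = V/θ_c = 599.2/18.3 = 32.74 m³/d.

Q_w ≈ 32.7 m³/d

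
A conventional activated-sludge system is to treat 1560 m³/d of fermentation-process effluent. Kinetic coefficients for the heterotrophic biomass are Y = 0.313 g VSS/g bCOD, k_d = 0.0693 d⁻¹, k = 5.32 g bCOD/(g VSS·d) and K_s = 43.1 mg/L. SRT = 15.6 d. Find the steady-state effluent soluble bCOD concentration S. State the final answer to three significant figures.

S ≈ 3.75 mg/L

Effluent substrate depends only on kinetics and SRT: S = K_s(1 + k_d θ_c) / [θ_c(Yk − k_d) − 1] = 43.1 × (1 + 0.0693 × 15.6) / [15.6 × (0.313 × 5.32 − 0.0693) − 1] = 89.69 / 23.90 = 3.754 mg/L.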